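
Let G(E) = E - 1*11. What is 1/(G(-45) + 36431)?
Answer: 1/36375 ≈ 2.7491e-5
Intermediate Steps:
G(E) = -11 + E (G(E) = E - 11 = -11 + E)
1/(G(-45) + 36431) = 1/((-11 - 45) + 36431) = 1/(-56 + 36431) = 1/36375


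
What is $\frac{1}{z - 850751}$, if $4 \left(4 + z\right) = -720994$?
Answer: $- \frac{2}{2062007} \approx -9.6993 \cdot 10^{-7}$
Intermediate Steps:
$z = - \frac{360505}{2}$ ($z = -4 + \frac{1}{4} \left(-720994\right) = -4 - \frac{360497}{2} = - \frac{360505}{2} \approx -1.8025 \cdot 10^{5}$)
$\frac{1}{z - 850751} = \frac{1}{- \frac{360505}{2} - 850751} = \frac{1}{- \frac{2062007}{2}} = - \frac{2}{2062007}$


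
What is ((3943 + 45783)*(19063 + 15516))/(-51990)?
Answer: -859737677/25995 ≈ -33073.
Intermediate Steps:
((3943 + 45783)*(19063 + 15516))/(-51990) = (49726*34579)*(-1/51990) = 1719475354*(-1/51990) = -859737677/25995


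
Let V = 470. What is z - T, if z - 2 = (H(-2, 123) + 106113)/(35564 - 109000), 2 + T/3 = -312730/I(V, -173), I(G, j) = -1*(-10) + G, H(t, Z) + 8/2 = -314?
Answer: 576067779/293744 ≈ 1961.1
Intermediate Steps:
H(t, Z) = -318 (H(t, Z) = -4 - 314 = -318)
I(G, j) = 10 + G
T = -31369/16 (T = -6 + 3*(-312730/(10 + 470)) = -6 + 3*(-312730/480) = -6 + 3*(-312730*1/480) = -6 + 3*(-31273/48) = -6 - 31273/16 = -31369/16 ≈ -1960.6)
z = 41077/73436 (z = 2 + (-318 + 106113)/(35564 - 109000) = 2 + 105795/(-73436) = 2 + 105795*(-1/73436) = 2 - 105795/73436 = 41077/73436 ≈ 0.55936)
z - T = 41077/73436 - 1*(-31369/16) = 41077/73436 + 31369/16 = 576067779/293744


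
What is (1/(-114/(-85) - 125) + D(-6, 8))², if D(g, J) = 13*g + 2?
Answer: 638274764241/110481121 ≈ 5777.2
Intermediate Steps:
D(g, J) = 2 + 13*g
(1/(-114/(-85) - 125) + D(-6, 8))² = (1/(-114/(-85) - 125) + (2 + 13*(-6)))² = (1/(-114*(-1/85) - 125) + (2 - 78))² = (1/(114/85 - 125) - 76)² = (1/(-10511/85) - 76)² = (-85/10511 - 76)² = (-798921/10511)² = 638274764241/110481121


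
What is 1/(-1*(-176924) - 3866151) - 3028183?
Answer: -11171654484542/3689227 ≈ -3.0282e+6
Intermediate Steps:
1/(-1*(-176924) - 3866151) - 3028183 = 1/(176924 - 3866151) - 3028183 = 1/(-3689227) - 3028183 = -1/3689227 - 3028183 = -11171654484542/3689227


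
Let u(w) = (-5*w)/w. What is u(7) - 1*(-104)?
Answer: 99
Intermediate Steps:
u(w) = -5
u(7) - 1*(-104) = -5 - 1*(-104) = -5 + 104 = 99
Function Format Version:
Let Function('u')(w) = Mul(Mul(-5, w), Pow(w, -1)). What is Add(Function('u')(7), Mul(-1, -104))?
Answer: 99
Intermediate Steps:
Function('u')(w) = -5
Add(Function('u')(7), Mul(-1, -104)) = Add(-5, Mul(-1, -104)) = Add(-5, 104) = 99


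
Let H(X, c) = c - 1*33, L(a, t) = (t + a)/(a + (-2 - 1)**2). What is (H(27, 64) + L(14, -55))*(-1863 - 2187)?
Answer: -2721600/23 ≈ -1.1833e+5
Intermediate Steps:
L(a, t) = (a + t)/(9 + a) (L(a, t) = (a + t)/(a + (-3)**2) = (a + t)/(a + 9) = (a + t)/(9 + a))
H(X, c) = -33 + c (H(X, c) = c - 33 = -33 + c)
(H(27, 64) + L(14, -55))*(-1863 - 2187) = ((-33 + 64) + (14 - 55)/(9 + 14))*(-1863 - 2187) = (31 - 41/23)*(-4050) = (672/23)*(-4050) = -2721600/23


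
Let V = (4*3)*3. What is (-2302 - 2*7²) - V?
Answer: -2436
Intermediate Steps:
V = 36 (V = 12*3 = 36)
(-2302 - 2*7²) - V = (-2302 - 2*7²) - 1*36 = (-2302 - 2*49) - 36 = (-2302 - 1*98) - 36 = (-2302 - 98) - 36 = -2400 - 36 = -2436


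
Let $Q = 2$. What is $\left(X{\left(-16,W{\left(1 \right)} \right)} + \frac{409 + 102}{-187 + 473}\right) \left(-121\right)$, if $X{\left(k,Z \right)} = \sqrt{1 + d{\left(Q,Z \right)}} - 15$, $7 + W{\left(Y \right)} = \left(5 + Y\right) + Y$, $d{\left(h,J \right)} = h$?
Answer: $\frac{41569}{26} - 121 \sqrt{3} \approx 1389.2$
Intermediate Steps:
$W{\left(Y \right)} = -2 + 2 Y$ ($W{\left(Y \right)} = -7 + \left(\left(5 + Y\right) + Y\right) = -7 + \left(5 + 2 Y\right) = -2 + 2 Y$)
$X{\left(k,Z \right)} = -15 + \sqrt{3}$ ($X{\left(k,Z \right)} = \sqrt{1 + 2} - 15 = \sqrt{3} - 15 = -15 + \sqrt{3}$)
$\left(X{\left(-16,W{\left(1 \right)} \right)} + \frac{409 + 102}{-187 + 473}\right) \left(-121\right) = \left(\left(-15 + \sqrt{3}\right) + \frac{409 + 102}{-187 + 473}\right) \left(-121\right) = \left(\left(-15 + \sqrt{3}\right) + \frac{511}{286}\right) \left(-121\right) = \left(- \frac{3779}{286} + \sqrt{3}\right) \left(-121\right) = \frac{41569}{26} - 121 \sqrt{3}$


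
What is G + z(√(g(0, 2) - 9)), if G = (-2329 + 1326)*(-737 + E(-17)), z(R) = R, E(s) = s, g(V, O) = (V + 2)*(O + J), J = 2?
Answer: 756262 + I ≈ 7.5626e+5 + 1.0*I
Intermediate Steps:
g(V, O) = (2 + O)*(2 + V) (g(V, O) = (V + 2)*(O + 2) = (2 + V)*(2 + O) = (2 + O)*(2 + V))
G = 756262 (G = (-2329 + 1326)*(-737 - 17) = -1003*(-754) = 756262)
G + z(√(g(0, 2) - 9)) = 756262 + √((4 + 2*2 + 2*0 + 2*0) - 9) = 756262 + √((4 + 4 + 0 + 0) - 9) = 756262 + √(8 - 9) = 756262 + √(-1) = 756262 + I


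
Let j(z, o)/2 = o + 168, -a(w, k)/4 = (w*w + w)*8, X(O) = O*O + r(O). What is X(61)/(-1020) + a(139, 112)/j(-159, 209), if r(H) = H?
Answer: -159506507/192270 ≈ -829.60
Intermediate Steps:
X(O) = O + O**2 (X(O) = O*O + O = O**2 + O = O + O**2)
a(w, k) = -32*w - 32*w**2 (a(w, k) = -4*(w*w + w)*8 = -4*(w**2 + w)*8 = -4*(w + w**2)*8 = -4*(8*w + 8*w**2) = -32*w - 32*w**2)
j(z, o) = 336 + 2*o (j(z, o) = 2*(o + 168) = 2*(168 + o) = 336 + 2*o)
X(61)/(-1020) + a(139, 112)/j(-159, 209) = (61*(1 + 61))/(-1020) + (-32*139*(1 + 139))/(336 + 2*209) = (61*62)*(-1/1020) + (-32*139*140)/(336 + 418) = 3782*(-1/1020) - 622720/754 = -1891/510 - 622720*1/754 = -1891/510 - 311360/377 = -159506507/192270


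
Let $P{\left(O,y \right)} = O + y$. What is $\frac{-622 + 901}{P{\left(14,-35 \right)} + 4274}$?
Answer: $\frac{279}{4253} \approx 0.065601$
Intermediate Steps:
$\frac{-622 + 901}{P{\left(14,-35 \right)} + 4274} = \frac{-622 + 901}{\left(14 - 35\right) + 4274} = \frac{279}{-21 + 4274} = \frac{279}{4253}$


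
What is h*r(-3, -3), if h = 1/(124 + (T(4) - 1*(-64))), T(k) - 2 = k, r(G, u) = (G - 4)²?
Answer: 49/194 ≈ 0.25258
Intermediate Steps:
r(G, u) = (-4 + G)²
T(k) = 2 + k
h = 1/194 (h = 1/(124 + ((2 + 4) - 1*(-64))) = 1/(124 + (6 + 64)) = 1/(124 + 70) = 1/194 ≈ 0.0051546)
h*r(-3, -3) = (-4 - 3)²/194 = (1/194)*(-7)² = (1/194)*49 = 49/194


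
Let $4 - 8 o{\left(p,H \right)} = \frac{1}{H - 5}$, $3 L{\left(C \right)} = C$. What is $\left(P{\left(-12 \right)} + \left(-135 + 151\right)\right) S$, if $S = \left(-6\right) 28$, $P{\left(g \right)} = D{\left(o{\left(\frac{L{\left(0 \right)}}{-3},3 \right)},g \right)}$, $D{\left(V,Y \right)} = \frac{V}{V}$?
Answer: $-2856$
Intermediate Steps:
$L{\left(C \right)} = \frac{C}{3}$
$o{\left(p,H \right)} = \frac{1}{2} - \frac{1}{8 \left(-5 + H\right)}$ ($o{\left(p,H \right)} = \frac{1}{2} - \frac{1}{8 \left(H - 5\right)} = \frac{1}{2} - \frac{1}{8 \left(-5 + H\right)}$)
$D{\left(V,Y \right)} = 1$
$P{\left(g \right)} = 1$
$S = -168$
$\left(P{\left(-12 \right)} + \left(-135 + 151\right)\right) S = \left(1 + \left(-135 + 151\right)\right) \left(-168\right) = \left(1 + 16\right) \left(-168\right) = 17 \left(-168\right) = -2856$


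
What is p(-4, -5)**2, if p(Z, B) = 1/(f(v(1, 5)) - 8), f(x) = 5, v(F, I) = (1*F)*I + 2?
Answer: 1/9 ≈ 0.11111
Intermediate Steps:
v(F, I) = 2 + F*I (v(F, I) = F*I + 2 = 2 + F*I)
p(Z, B) = -1/3 (p(Z, B) = 1/(5 - 8) = 1/(-3) = -1/3)
p(-4, -5)**2 = (-1/3)**2 = 1/9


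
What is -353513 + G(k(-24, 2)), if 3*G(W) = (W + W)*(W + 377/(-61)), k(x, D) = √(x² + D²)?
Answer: -1059379/3 - 1508*√145/183 ≈ -3.5323e+5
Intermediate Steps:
k(x, D) = √(D² + x²)
G(W) = 2*W*(-377/61 + W)/3 (G(W) = ((W + W)*(W + 377/(-61)))/3 = ((2*W)*(W + 377*(-1/61)))/3 = ((2*W)*(W - 377/61))/3 = ((2*W)*(-377/61 + W))/3 = (2*W*(-377/61 + W))/3 = 2*W*(-377/61 + W)/3)
-353513 + G(k(-24, 2)) = -353513 + 2*√(2² + (-24)²)*(-377 + 61*√(2² + (-24)²))/183 = -353513 + 2*√(4 + 576)*(-377 + 61*√(4 + 576))/183 = -353513 + 2*√580*(-377 + 61*√580)/183 = -353513 + 2*(2*√145)*(-377 + 61*(2*√145))/183 = -353513 + 2*(2*√145)*(-377 + 122*√145)/183 = -353513 + 4*√145*(-377 + 122*√145)/183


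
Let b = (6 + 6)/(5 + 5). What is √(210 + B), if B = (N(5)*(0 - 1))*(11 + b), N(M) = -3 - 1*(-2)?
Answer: √5555/5 ≈ 14.906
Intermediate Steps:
N(M) = -1 (N(M) = -3 + 2 = -1)
b = 6/5 (b = 12/10 = 12*(⅒) = 6/5 ≈ 1.2000)
B = 61/5 (B = (-(0 - 1))*(11 + 6/5) = -1*(-1)*(61/5) = 1*(61/5) = 61/5 ≈ 12.200)
√(210 + B) = √(210 + 61/5) = √(1111/5) = √5555/5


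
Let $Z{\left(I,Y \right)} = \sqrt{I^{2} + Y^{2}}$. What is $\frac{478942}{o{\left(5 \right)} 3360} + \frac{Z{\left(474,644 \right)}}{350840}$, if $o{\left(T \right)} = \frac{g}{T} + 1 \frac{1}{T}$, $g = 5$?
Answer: $\frac{239471}{2016} + \frac{\sqrt{159853}}{175420} \approx 118.79$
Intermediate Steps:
$o{\left(T \right)} = \frac{6}{T}$ ($o{\left(T \right)} = \frac{5}{T} + 1 \frac{1}{T} = \frac{5}{T} + \frac{1}{T} = \frac{6}{T}$)
$\frac{478942}{o{\left(5 \right)} 3360} + \frac{Z{\left(474,644 \right)}}{350840} = \frac{478942}{\frac{6}{5} \cdot 3360} + \frac{\sqrt{474^{2} + 644^{2}}}{350840} = \frac{478942}{6 \cdot \frac{1}{5} \cdot 3360} + \sqrt{224676 + 414736} \cdot \frac{1}{350840} = \frac{478942}{\frac{6}{5} \cdot 3360} + \sqrt{639412} \cdot \frac{1}{350840} = \frac{478942}{4032} + 2 \sqrt{159853} \cdot \frac{1}{350840} = 478942 \cdot \frac{1}{4032} + \frac{\sqrt{159853}}{175420} = \frac{239471}{2016} + \frac{\sqrt{159853}}{175420}$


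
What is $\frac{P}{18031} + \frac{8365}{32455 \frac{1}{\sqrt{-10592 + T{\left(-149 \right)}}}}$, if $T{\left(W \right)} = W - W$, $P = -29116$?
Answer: $- \frac{29116}{18031} + \frac{6692 i \sqrt{662}}{6491} \approx -1.6148 + 26.526 i$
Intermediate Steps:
$T{\left(W \right)} = 0$
$\frac{P}{18031} + \frac{8365}{32455 \frac{1}{\sqrt{-10592 + T{\left(-149 \right)}}}} = - \frac{29116}{18031} + \frac{8365}{32455 \frac{1}{\sqrt{-10592 + 0}}} = \left(-29116\right) \frac{1}{18031} + \frac{8365}{32455 \frac{1}{\sqrt{-10592}}} = - \frac{29116}{18031} + \frac{8365}{32455 \frac{1}{4 i \sqrt{662}}} = - \frac{29116}{18031} + \frac{8365}{32455 \left(- \frac{i \sqrt{662}}{2648}\right)} = - \frac{29116}{18031} + \frac{8365}{\left(- \frac{32455}{2648}\right) i \sqrt{662}} = - \frac{29116}{18031} + 8365 \frac{4 i \sqrt{662}}{32455} = - \frac{29116}{18031} + \frac{6692 i \sqrt{662}}{6491}$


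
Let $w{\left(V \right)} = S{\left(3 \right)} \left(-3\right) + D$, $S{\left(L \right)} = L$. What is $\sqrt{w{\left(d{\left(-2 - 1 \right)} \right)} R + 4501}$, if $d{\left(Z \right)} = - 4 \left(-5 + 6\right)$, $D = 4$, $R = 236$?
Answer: $9 \sqrt{41} \approx 57.628$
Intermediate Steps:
$d{\left(Z \right)} = -4$ ($d{\left(Z \right)} = \left(-4\right) 1 = -4$)
$w{\left(V \right)} = -5$ ($w{\left(V \right)} = 3 \left(-3\right) + 4 = -9 + 4 = -5$)
$\sqrt{w{\left(d{\left(-2 - 1 \right)} \right)} R + 4501} = \sqrt{\left(-5\right) 236 + 4501} = \sqrt{-1180 + 4501} = \sqrt{3321} = 9 \sqrt{41}$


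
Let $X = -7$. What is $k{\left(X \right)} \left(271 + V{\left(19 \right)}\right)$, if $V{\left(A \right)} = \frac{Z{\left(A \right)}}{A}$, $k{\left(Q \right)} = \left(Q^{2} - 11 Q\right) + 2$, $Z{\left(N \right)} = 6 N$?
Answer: $35456$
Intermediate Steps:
$k{\left(Q \right)} = 2 + Q^{2} - 11 Q$
$V{\left(A \right)} = 6$ ($V{\left(A \right)} = \frac{6 A}{A} = 6$)
$k{\left(X \right)} \left(271 + V{\left(19 \right)}\right) = \left(2 + \left(-7\right)^{2} - -77\right) \left(271 + 6\right) = \left(2 + 49 + 77\right) 277 = 128 \cdot 277 = 35456$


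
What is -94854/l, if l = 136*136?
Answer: -47427/9248 ≈ -5.1283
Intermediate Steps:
l = 18496
-94854/l = -94854/18496 = -94854*1/18496 = -47427/9248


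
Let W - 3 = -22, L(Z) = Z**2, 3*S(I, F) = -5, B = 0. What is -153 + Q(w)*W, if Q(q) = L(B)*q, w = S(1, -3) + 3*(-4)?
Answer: -153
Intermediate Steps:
S(I, F) = -5/3 (S(I, F) = (1/3)*(-5) = -5/3)
W = -19 (W = 3 - 22 = -19)
w = -41/3 (w = -5/3 + 3*(-4) = -5/3 - 12 = -41/3 ≈ -13.667)
Q(q) = 0 (Q(q) = 0**2*q = 0*q = 0)
-153 + Q(w)*W = -153 + 0*(-19) = -153 + 0 = -153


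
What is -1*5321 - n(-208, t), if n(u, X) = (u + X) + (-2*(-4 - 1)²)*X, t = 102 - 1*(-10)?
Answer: 375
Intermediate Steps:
t = 112 (t = 102 + 10 = 112)
n(u, X) = u - 49*X (n(u, X) = (X + u) + (-2*(-5)²)*X = (X + u) + (-2*25)*X = (X + u) - 50*X = u - 49*X)
-1*5321 - n(-208, t) = -1*5321 - (-208 - 49*112) = -5321 - (-208 - 5488) = -5321 - 1*(-5696) = -5321 + 5696 = 375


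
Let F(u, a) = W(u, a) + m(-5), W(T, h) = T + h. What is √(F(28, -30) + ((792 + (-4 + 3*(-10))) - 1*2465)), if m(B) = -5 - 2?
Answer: 2*I*√429 ≈ 41.425*I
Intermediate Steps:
m(B) = -7
F(u, a) = -7 + a + u (F(u, a) = (u + a) - 7 = (a + u) - 7 = -7 + a + u)
√(F(28, -30) + ((792 + (-4 + 3*(-10))) - 1*2465)) = √((-7 - 30 + 28) + ((792 + (-4 + 3*(-10))) - 1*2465)) = √(-9 + ((792 + (-4 - 30)) - 2465)) = √(-9 + ((792 - 34) - 2465)) = √(-9 + (758 - 2465)) = √(-9 - 1707) = √(-1716) = 2*I*√429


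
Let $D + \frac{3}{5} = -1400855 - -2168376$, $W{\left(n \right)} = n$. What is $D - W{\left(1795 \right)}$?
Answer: $\frac{3828627}{5} \approx 7.6573 \cdot 10^{5}$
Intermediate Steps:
$D = \frac{3837602}{5}$ ($D = - \frac{3}{5} - -767521 = - \frac{3}{5} + \left(-1400855 + 2168376\right) = - \frac{3}{5} + 767521 = \frac{3837602}{5} \approx 7.6752 \cdot 10^{5}$)
$D - W{\left(1795 \right)} = \frac{3837602}{5} - 1795 = \frac{3828627}{5}$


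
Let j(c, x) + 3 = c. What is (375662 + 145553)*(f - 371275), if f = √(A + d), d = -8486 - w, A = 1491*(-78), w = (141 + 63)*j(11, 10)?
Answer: -193514099125 + 2084860*I*√7901 ≈ -1.9351e+11 + 1.8532e+8*I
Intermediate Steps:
j(c, x) = -3 + c
w = 1632 (w = (141 + 63)*(-3 + 11) = 204*8 = 1632)
A = -116298
d = -10118 (d = -8486 - 1*1632 = -8486 - 1632 = -10118)
f = 4*I*√7901 (f = √(-116298 - 10118) = √(-126416) = 4*I*√7901 ≈ 355.55*I)
(375662 + 145553)*(f - 371275) = (375662 + 145553)*(4*I*√7901 - 371275) = 521215*(-371275 + 4*I*√7901) = -193514099125 + 2084860*I*√7901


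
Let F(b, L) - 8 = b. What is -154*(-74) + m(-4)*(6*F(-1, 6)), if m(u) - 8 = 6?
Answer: 11984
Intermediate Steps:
m(u) = 14 (m(u) = 8 + 6 = 14)
F(b, L) = 8 + b
-154*(-74) + m(-4)*(6*F(-1, 6)) = -154*(-74) + 14*(6*(8 - 1)) = 11396 + 14*(6*7) = 11396 + 14*42 = 11396 + 588 = 11984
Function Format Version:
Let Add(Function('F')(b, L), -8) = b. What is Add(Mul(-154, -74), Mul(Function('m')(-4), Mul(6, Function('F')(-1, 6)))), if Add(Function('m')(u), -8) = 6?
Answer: 11984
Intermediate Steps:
Function('m')(u) = 14 (Function('m')(u) = Add(8, 6) = 14)
Function('F')(b, L) = Add(8, b)
Add(Mul(-154, -74), Mul(Function('m')(-4), Mul(6, Function('F')(-1, 6)))) = Add(Mul(-154, -74), Mul(14, Mul(6, Add(8, -1)))) = Add(11396, Mul(14, Mul(6, 7))) = Add(11396, Mul(14, 42)) = Add(11396, 588) = 11984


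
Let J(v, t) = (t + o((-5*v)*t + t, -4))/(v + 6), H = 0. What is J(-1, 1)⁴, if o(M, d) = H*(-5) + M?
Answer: 2401/625 ≈ 3.8416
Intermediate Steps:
o(M, d) = M (o(M, d) = 0*(-5) + M = 0 + M = M)
J(v, t) = (2*t - 5*t*v)/(6 + v) (J(v, t) = (t + ((-5*v)*t + t))/(v + 6) = (t + (-5*t*v + t))/(6 + v) = (t + (t - 5*t*v))/(6 + v) = (2*t - 5*t*v)/(6 + v))
J(-1, 1)⁴ = (1*(2 - 5*(-1))/(6 - 1))⁴ = (1*(2 + 5)/5)⁴ = (1*(⅕)*7)⁴ = (7/5)⁴ = 2401/625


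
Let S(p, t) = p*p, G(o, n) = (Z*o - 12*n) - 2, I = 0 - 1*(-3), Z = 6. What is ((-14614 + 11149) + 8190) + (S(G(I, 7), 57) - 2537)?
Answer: 6812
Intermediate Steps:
I = 3 (I = 0 + 3 = 3)
G(o, n) = -2 - 12*n + 6*o (G(o, n) = (6*o - 12*n) - 2 = (-12*n + 6*o) - 2 = -2 - 12*n + 6*o)
S(p, t) = p**2
((-14614 + 11149) + 8190) + (S(G(I, 7), 57) - 2537) = ((-14614 + 11149) + 8190) + ((-2 - 12*7 + 6*3)**2 - 2537) = (-3465 + 8190) + ((-2 - 84 + 18)**2 - 2537) = 4725 + ((-68)**2 - 2537) = 4725 + (4624 - 2537) = 4725 + 2087 = 6812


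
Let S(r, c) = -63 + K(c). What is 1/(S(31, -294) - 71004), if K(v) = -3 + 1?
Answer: -1/71069 ≈ -1.4071e-5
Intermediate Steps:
K(v) = -2
S(r, c) = -65 (S(r, c) = -63 - 2 = -65)
1/(S(31, -294) - 71004) = 1/(-65 - 71004) = 1/(-71069) = -1/71069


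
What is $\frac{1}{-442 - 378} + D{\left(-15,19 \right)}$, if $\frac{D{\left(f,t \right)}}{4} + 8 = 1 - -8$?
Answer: $\frac{3279}{820} \approx 3.9988$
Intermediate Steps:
$D{\left(f,t \right)} = 4$ ($D{\left(f,t \right)} = -32 + 4 \left(1 - -8\right) = -32 + 4 \left(1 + 8\right) = -32 + 4 \cdot 9 = -32 + 36 = 4$)
$\frac{1}{-442 - 378} + D{\left(-15,19 \right)} = \frac{1}{-442 - 378} + 4 = \frac{1}{-820} + 4 = - \frac{1}{820} + 4 = \frac{3279}{820}$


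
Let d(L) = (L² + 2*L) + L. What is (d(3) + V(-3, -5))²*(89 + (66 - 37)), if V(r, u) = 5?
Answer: 62422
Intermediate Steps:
d(L) = L² + 3*L
(d(3) + V(-3, -5))²*(89 + (66 - 37)) = (3*(3 + 3) + 5)²*(89 + (66 - 37)) = (3*6 + 5)²*(89 + 29) = (18 + 5)²*118 = 23²*118 = 529*118 = 62422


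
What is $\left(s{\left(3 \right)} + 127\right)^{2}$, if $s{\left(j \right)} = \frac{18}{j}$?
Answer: $17689$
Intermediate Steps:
$\left(s{\left(3 \right)} + 127\right)^{2} = \left(\frac{18}{3} + 127\right)^{2} = \left(18 \cdot \frac{1}{3} + 127\right)^{2} = \left(6 + 127\right)^{2} = 133^{2} = 17689$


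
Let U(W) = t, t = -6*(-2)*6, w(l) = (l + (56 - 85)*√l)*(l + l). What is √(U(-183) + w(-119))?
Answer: √(28394 + 6902*I*√119) ≈ 233.3 + 161.36*I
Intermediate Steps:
w(l) = 2*l*(l - 29*√l) (w(l) = (l - 29*√l)*(2*l) = 2*l*(l - 29*√l))
t = 72 (t = 12*6 = 72)
U(W) = 72
√(U(-183) + w(-119)) = √(72 + (-(-6902)*I*√119 + 2*(-119)²)) = √(72 + (-(-6902)*I*√119 + 2*14161)) = √(72 + (6902*I*√119 + 28322)) = √(72 + (28322 + 6902*I*√119)) = √(28394 + 6902*I*√119)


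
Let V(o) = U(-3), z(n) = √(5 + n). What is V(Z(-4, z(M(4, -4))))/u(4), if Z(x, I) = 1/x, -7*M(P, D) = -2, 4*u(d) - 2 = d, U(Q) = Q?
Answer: -2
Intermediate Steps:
u(d) = ½ + d/4
M(P, D) = 2/7 (M(P, D) = -⅐*(-2) = 2/7)
V(o) = -3
V(Z(-4, z(M(4, -4))))/u(4) = -3/(½ + (¼)*4) = -3/(½ + 1) = -3/3/2 = -3*⅔ = -2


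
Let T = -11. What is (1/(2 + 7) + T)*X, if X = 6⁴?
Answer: -14112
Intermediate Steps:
X = 1296
(1/(2 + 7) + T)*X = (1/(2 + 7) - 11)*1296 = (1/9 - 11)*1296 = (⅑ - 11)*1296 = -98/9*1296 = -14112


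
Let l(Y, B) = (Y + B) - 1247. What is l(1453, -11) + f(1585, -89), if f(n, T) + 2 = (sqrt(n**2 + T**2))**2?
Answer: 2520339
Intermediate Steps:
l(Y, B) = -1247 + B + Y (l(Y, B) = (B + Y) - 1247 = -1247 + B + Y)
f(n, T) = -2 + T**2 + n**2 (f(n, T) = -2 + (sqrt(n**2 + T**2))**2 = -2 + (sqrt(T**2 + n**2))**2 = -2 + (T**2 + n**2) = -2 + T**2 + n**2)
l(1453, -11) + f(1585, -89) = (-1247 - 11 + 1453) + (-2 + (-89)**2 + 1585**2) = 195 + (-2 + 7921 + 2512225) = 195 + 2520144 = 2520339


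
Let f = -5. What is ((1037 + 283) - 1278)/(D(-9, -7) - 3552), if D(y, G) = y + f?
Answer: -21/1783 ≈ -0.011778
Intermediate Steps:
D(y, G) = -5 + y (D(y, G) = y - 5 = -5 + y)
((1037 + 283) - 1278)/(D(-9, -7) - 3552) = ((1037 + 283) - 1278)/((-5 - 9) - 3552) = (1320 - 1278)/(-14 - 3552) = 42/(-3566) = 42*(-1/3566) = -21/1783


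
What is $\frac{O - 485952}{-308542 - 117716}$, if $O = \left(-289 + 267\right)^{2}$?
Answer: $\frac{242734}{213129} \approx 1.1389$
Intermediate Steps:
$O = 484$ ($O = \left(-22\right)^{2} = 484$)
$\frac{O - 485952}{-308542 - 117716} = \frac{484 - 485952}{-308542 - 117716} = - \frac{485468}{-426258} = \left(-485468\right) \left(- \frac{1}{426258}\right) = \frac{242734}{213129}$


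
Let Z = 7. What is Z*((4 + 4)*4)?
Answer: 224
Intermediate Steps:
Z*((4 + 4)*4) = 7*((4 + 4)*4) = 7*(8*4) = 7*32 = 224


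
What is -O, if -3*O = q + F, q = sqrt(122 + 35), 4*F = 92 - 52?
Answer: 10/3 + sqrt(157)/3 ≈ 7.5100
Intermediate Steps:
F = 10 (F = (92 - 52)/4 = (1/4)*40 = 10)
q = sqrt(157) ≈ 12.530
O = -10/3 - sqrt(157)/3 (O = -(sqrt(157) + 10)/3 = -(10 + sqrt(157))/3 = -10/3 - sqrt(157)/3 ≈ -7.5100)
-O = -(-10/3 - sqrt(157)/3) = 10/3 + sqrt(157)/3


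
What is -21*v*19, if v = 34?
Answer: -13566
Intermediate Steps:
-21*v*19 = -21*34*19 = -714*19 = -13566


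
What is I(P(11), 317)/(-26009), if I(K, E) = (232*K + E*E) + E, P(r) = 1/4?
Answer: -100864/26009 ≈ -3.8780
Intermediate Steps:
P(r) = 1/4
I(K, E) = E + E**2 + 232*K (I(K, E) = (232*K + E**2) + E = (E**2 + 232*K) + E = E + E**2 + 232*K)
I(P(11), 317)/(-26009) = (317 + 317**2 + 232*(1/4))/(-26009) = (317 + 100489 + 58)*(-1/26009) = 100864*(-1/26009) = -100864/26009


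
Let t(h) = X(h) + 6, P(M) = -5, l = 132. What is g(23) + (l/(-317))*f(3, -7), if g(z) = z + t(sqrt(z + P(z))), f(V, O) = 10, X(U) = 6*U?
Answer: 7873/317 + 18*sqrt(2) ≈ 50.292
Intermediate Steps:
t(h) = 6 + 6*h (t(h) = 6*h + 6 = 6 + 6*h)
g(z) = 6 + z + 6*sqrt(-5 + z) (g(z) = z + (6 + 6*sqrt(z - 5)) = z + (6 + 6*sqrt(-5 + z)) = 6 + z + 6*sqrt(-5 + z))
g(23) + (l/(-317))*f(3, -7) = (6 + 23 + 6*sqrt(-5 + 23)) + (132/(-317))*10 = (6 + 23 + 6*sqrt(18)) + (132*(-1/317))*10 = (6 + 23 + 6*(3*sqrt(2))) - 132/317*10 = (6 + 23 + 18*sqrt(2)) - 1320/317 = (29 + 18*sqrt(2)) - 1320/317 = 7873/317 + 18*sqrt(2)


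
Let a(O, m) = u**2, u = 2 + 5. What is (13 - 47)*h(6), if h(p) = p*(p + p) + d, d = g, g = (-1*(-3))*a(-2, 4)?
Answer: -7446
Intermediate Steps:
u = 7
a(O, m) = 49 (a(O, m) = 7**2 = 49)
g = 147 (g = -1*(-3)*49 = 3*49 = 147)
d = 147
h(p) = 147 + 2*p**2 (h(p) = p*(p + p) + 147 = p*(2*p) + 147 = 2*p**2 + 147 = 147 + 2*p**2)
(13 - 47)*h(6) = (13 - 47)*(147 + 2*6**2) = -34*(147 + 2*36) = -34*(147 + 72) = -34*219 = -7446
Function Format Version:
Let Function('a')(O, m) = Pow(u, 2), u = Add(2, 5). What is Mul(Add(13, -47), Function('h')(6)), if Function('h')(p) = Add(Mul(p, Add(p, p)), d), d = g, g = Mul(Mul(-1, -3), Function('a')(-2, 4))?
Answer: -7446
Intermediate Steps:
u = 7
Function('a')(O, m) = 49 (Function('a')(O, m) = Pow(7, 2) = 49)
g = 147 (g = Mul(Mul(-1, -3), 49) = Mul(3, 49) = 147)
d = 147
Function('h')(p) = Add(147, Mul(2, Pow(p, 2))) (Function('h')(p) = Add(Mul(p, Add(p, p)), 147) = Add(Mul(p, Mul(2, p)), 147) = Add(Mul(2, Pow(p, 2)), 147) = Add(147, Mul(2, Pow(p, 2))))
Mul(Add(13, -47), Function('h')(6)) = Mul(Add(13, -47), Add(147, Mul(2, Pow(6, 2)))) = Mul(-34, Add(147, Mul(2, 36))) = Mul(-34, Add(147, 72)) = Mul(-34, 219) = -7446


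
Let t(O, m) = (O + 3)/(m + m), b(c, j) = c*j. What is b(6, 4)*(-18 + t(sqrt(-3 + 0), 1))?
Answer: -396 + 12*I*sqrt(3) ≈ -396.0 + 20.785*I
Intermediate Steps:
t(O, m) = (3 + O)/(2*m) (t(O, m) = (3 + O)/((2*m)) = (3 + O)*(1/(2*m)) = (3 + O)/(2*m))
b(6, 4)*(-18 + t(sqrt(-3 + 0), 1)) = (6*4)*(-18 + (1/2)*(3 + sqrt(-3 + 0))/1) = 24*(-18 + (1/2)*1*(3 + sqrt(-3))) = 24*(-18 + (1/2)*1*(3 + I*sqrt(3))) = 24*(-18 + (3/2 + I*sqrt(3)/2)) = 24*(-33/2 + I*sqrt(3)/2) = -396 + 12*I*sqrt(3)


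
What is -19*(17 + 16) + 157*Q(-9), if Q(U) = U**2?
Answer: 12090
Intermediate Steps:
-19*(17 + 16) + 157*Q(-9) = -19*(17 + 16) + 157*(-9)**2 = -19*33 + 157*81 = -627 + 12717 = 12090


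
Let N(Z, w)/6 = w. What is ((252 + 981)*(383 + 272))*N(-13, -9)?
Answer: -43611210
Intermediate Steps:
N(Z, w) = 6*w
((252 + 981)*(383 + 272))*N(-13, -9) = ((252 + 981)*(383 + 272))*(6*(-9)) = (1233*655)*(-54) = 807615*(-54) = -43611210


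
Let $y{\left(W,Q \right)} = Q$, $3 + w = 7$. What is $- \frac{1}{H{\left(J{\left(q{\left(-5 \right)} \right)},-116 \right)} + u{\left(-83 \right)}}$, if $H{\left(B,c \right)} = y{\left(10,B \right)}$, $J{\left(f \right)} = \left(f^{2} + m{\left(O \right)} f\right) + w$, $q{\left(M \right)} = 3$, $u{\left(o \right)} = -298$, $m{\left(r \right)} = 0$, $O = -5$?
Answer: $\frac{1}{285} \approx 0.0035088$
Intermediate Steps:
$w = 4$ ($w = -3 + 7 = 4$)
$J{\left(f \right)} = 4 + f^{2}$ ($J{\left(f \right)} = \left(f^{2} + 0 f\right) + 4 = \left(f^{2} + 0\right) + 4 = f^{2} + 4 = 4 + f^{2}$)
$H{\left(B,c \right)} = B$
$- \frac{1}{H{\left(J{\left(q{\left(-5 \right)} \right)},-116 \right)} + u{\left(-83 \right)}} = - \frac{1}{\left(4 + 3^{2}\right) - 298} = - \frac{1}{\left(4 + 9\right) - 298} = - \frac{1}{13 - 298} = - \frac{1}{-285} = \left(-1\right) \left(- \frac{1}{285}\right) = \frac{1}{285}$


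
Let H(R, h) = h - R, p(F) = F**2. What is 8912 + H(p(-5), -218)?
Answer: 8669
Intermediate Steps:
8912 + H(p(-5), -218) = 8912 + (-218 - 1*(-5)**2) = 8912 + (-218 - 1*25) = 8912 + (-218 - 25) = 8912 - 243 = 8669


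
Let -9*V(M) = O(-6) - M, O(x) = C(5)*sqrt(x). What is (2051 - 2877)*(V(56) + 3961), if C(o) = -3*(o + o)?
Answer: -29492330/9 - 8260*I*sqrt(6)/3 ≈ -3.2769e+6 - 6744.3*I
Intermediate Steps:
C(o) = -6*o
O(x) = -30*sqrt(x) (O(x) = (-6*5)*sqrt(x) = -30*sqrt(x))
V(M) = M/9 + 10*I*sqrt(6)/3 (V(M) = -(-30*I*sqrt(6) - M)/9 = -(-M - 30*I*sqrt(6))/9 = M/9 + 10*I*sqrt(6)/3)
(2051 - 2877)*(V(56) + 3961) = (2051 - 2877)*(((1/9)*56 + 10*I*sqrt(6)/3) + 3961) = -826*((56/9 + 10*I*sqrt(6)/3) + 3961) = -826*(35705/9 + 10*I*sqrt(6)/3) = -29492330/9 - 8260*I*sqrt(6)/3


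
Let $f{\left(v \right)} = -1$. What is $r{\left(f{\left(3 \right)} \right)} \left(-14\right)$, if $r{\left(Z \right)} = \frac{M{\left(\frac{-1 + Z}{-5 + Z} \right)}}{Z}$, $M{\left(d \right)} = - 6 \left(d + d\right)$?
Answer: $-56$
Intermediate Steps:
$M{\left(d \right)} = - 12 d$ ($M{\left(d \right)} = - 6 \cdot 2 d = - 12 d$)
$r{\left(Z \right)} = - \frac{12 \left(-1 + Z\right)}{Z \left(-5 + Z\right)}$ ($r{\left(Z \right)} = \frac{\left(-12\right) \frac{-1 + Z}{-5 + Z}}{Z} = \frac{\left(-12\right) \frac{1}{-5 + Z} \left(-1 + Z\right)}{Z} = - \frac{12 \left(-1 + Z\right)}{Z \left(-5 + Z\right)}$)
$r{\left(f{\left(3 \right)} \right)} \left(-14\right) = \frac{12 \left(1 - -1\right)}{\left(-1\right) \left(-5 - 1\right)} \left(-14\right) = 12 \left(-1\right) \frac{1}{-6} \left(1 + 1\right) \left(-14\right) = 12 \left(-1\right) \left(- \frac{1}{6}\right) 2 \left(-14\right) = 4 \left(-14\right) = -56$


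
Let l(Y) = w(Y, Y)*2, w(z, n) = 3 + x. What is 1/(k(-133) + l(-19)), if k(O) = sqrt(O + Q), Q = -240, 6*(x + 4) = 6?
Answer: -I*sqrt(373)/373 ≈ -0.051778*I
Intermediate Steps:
x = -3 (x = -4 + (1/6)*6 = -4 + 1 = -3)
w(z, n) = 0 (w(z, n) = 3 - 3 = 0)
k(O) = sqrt(-240 + O) (k(O) = sqrt(O - 240) = sqrt(-240 + O))
l(Y) = 0 (l(Y) = 0*2 = 0)
1/(k(-133) + l(-19)) = 1/(sqrt(-240 - 133) + 0) = 1/(sqrt(-373) + 0) = 1/(I*sqrt(373) + 0) = 1/(I*sqrt(373)) = -I*sqrt(373)/373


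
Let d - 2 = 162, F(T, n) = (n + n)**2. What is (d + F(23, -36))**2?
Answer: 28601104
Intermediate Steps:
F(T, n) = 4*n**2 (F(T, n) = (2*n)**2 = 4*n**2)
d = 164 (d = 2 + 162 = 164)
(d + F(23, -36))**2 = (164 + 4*(-36)**2)**2 = (164 + 4*1296)**2 = (164 + 5184)**2 = 5348**2 = 28601104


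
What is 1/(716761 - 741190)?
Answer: -1/24429 ≈ -4.0935e-5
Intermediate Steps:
1/(716761 - 741190) = 1/(-24429) = -1/24429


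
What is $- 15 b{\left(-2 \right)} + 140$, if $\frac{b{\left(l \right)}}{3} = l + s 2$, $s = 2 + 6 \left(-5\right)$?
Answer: $2750$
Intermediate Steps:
$s = -28$ ($s = 2 - 30 = -28$)
$b{\left(l \right)} = -168 + 3 l$ ($b{\left(l \right)} = 3 \left(l - 56\right) = 3 \left(-56 + l\right) = -168 + 3 l$)
$- 15 b{\left(-2 \right)} + 140 = - 15 \left(-168 + 3 \left(-2\right)\right) + 140 = - 15 \left(-168 - 6\right) + 140 = \left(-15\right) \left(-174\right) + 140 = 2610 + 140 = 2750$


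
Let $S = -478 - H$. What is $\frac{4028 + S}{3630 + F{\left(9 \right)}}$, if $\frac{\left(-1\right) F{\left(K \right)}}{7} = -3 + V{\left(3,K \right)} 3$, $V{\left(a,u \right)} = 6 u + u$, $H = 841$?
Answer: $\frac{903}{776} \approx 1.1637$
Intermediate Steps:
$V{\left(a,u \right)} = 7 u$
$F{\left(K \right)} = 21 - 147 K$ ($F{\left(K \right)} = - 7 \left(-3 + 7 K 3\right) = - 7 \left(-3 + 21 K\right) = 21 - 147 K$)
$S = -1319$ ($S = -478 - 841 = -1319$)
$\frac{4028 + S}{3630 + F{\left(9 \right)}} = \frac{4028 - 1319}{3630 + \left(21 - 1323\right)} = \frac{2709}{3630 + \left(21 - 1323\right)} = \frac{2709}{3630 - 1302} = \frac{2709}{2328} = 2709 \cdot \frac{1}{2328} = \frac{903}{776}$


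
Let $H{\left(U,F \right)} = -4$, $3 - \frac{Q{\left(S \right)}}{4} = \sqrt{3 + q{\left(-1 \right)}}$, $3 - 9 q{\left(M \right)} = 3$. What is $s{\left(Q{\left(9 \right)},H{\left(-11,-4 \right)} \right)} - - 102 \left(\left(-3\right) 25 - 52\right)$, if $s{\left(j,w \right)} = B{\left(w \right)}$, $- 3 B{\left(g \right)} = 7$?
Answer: $- \frac{38869}{3} \approx -12956.0$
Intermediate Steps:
$B{\left(g \right)} = - \frac{7}{3}$ ($B{\left(g \right)} = \left(- \frac{1}{3}\right) 7 = - \frac{7}{3}$)
$q{\left(M \right)} = 0$ ($q{\left(M \right)} = \frac{1}{3} - \frac{1}{3} = 0$)
$Q{\left(S \right)} = 12 - 4 \sqrt{3}$ ($Q{\left(S \right)} = 12 - 4 \sqrt{3 + 0} = 12 - 4 \sqrt{3}$)
$s{\left(j,w \right)} = - \frac{7}{3}$
$s{\left(Q{\left(9 \right)},H{\left(-11,-4 \right)} \right)} - - 102 \left(\left(-3\right) 25 - 52\right) = - \frac{7}{3} - - 102 \left(\left(-3\right) 25 - 52\right) = - \frac{7}{3} - - 102 \left(-75 - 52\right) = - \frac{7}{3} - \left(-102\right) \left(-127\right) = - \frac{7}{3} - 12954 = - \frac{38869}{3}$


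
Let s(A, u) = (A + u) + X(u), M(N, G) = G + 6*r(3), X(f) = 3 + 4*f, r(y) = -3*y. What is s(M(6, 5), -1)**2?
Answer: 2601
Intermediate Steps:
M(N, G) = -54 + G (M(N, G) = G + 6*(-3*3) = G + 6*(-9) = G - 54 = -54 + G)
s(A, u) = 3 + A + 5*u (s(A, u) = (A + u) + (3 + 4*u) = 3 + A + 5*u)
s(M(6, 5), -1)**2 = (3 + (-54 + 5) + 5*(-1))**2 = (3 - 49 - 5)**2 = (-51)**2 = 2601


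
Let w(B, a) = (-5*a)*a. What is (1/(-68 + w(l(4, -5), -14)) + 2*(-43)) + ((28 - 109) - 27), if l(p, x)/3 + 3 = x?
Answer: -203313/1048 ≈ -194.00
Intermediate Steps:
l(p, x) = -9 + 3*x
w(B, a) = -5*a**2
(1/(-68 + w(l(4, -5), -14)) + 2*(-43)) + ((28 - 109) - 27) = (1/(-68 - 5*(-14)**2) + 2*(-43)) + ((28 - 109) - 27) = (1/(-68 - 5*196) - 86) + (-81 - 27) = (1/(-68 - 980) - 86) - 108 = (1/(-1048) - 86) - 108 = (-1/1048 - 86) - 108 = -90129/1048 - 108 = -203313/1048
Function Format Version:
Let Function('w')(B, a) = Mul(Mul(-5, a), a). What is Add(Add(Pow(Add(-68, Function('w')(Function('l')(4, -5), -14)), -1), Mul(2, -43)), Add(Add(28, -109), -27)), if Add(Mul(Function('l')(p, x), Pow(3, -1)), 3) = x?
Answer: Rational(-203313, 1048) ≈ -194.00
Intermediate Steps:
Function('l')(p, x) = Add(-9, Mul(3, x))
Function('w')(B, a) = Mul(-5, Pow(a, 2))
Add(Add(Pow(Add(-68, Function('w')(Function('l')(4, -5), -14)), -1), Mul(2, -43)), Add(Add(28, -109), -27)) = Add(Add(Pow(Add(-68, Mul(-5, Pow(-14, 2))), -1), Mul(2, -43)), Add(Add(28, -109), -27)) = Add(Add(Pow(Add(-68, Mul(-5, 196)), -1), -86), Add(-81, -27)) = Add(Add(Pow(Add(-68, -980), -1), -86), -108) = Add(Add(Pow(-1048, -1), -86), -108) = Add(Add(Rational(-1, 1048), -86), -108) = Add(Rational(-90129, 1048), -108) = Rational(-203313, 1048)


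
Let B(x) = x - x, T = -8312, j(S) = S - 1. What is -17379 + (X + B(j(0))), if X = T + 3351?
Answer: -22340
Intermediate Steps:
j(S) = -1 + S
B(x) = 0
X = -4961 (X = -8312 + 3351 = -4961)
-17379 + (X + B(j(0))) = -17379 + (-4961 + 0) = -17379 - 4961 = -22340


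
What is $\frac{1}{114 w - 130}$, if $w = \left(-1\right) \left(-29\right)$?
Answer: $\frac{1}{3176} \approx 0.00031486$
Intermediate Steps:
$w = 29$
$\frac{1}{114 w - 130} = \frac{1}{114 \cdot 29 - 130} = \frac{1}{3306 - 130} = \frac{1}{3176}$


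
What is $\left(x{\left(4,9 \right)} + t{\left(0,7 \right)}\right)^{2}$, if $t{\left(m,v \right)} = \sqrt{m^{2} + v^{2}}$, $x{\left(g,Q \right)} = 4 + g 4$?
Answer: $729$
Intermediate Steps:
$x{\left(g,Q \right)} = 4 + 4 g$
$\left(x{\left(4,9 \right)} + t{\left(0,7 \right)}\right)^{2} = \left(\left(4 + 4 \cdot 4\right) + \sqrt{0^{2} + 7^{2}}\right)^{2} = \left(\left(4 + 16\right) + \sqrt{0 + 49}\right)^{2} = \left(20 + \sqrt{49}\right)^{2} = \left(20 + 7\right)^{2} = 27^{2} = 729$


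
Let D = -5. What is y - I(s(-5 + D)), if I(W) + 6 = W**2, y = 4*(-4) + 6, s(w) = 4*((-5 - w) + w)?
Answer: -404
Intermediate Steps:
s(w) = -20 (s(w) = 4*(-5) = -20)
y = -10 (y = -16 + 6 = -10)
I(W) = -6 + W**2
y - I(s(-5 + D)) = -10 - (-6 + (-20)**2) = -10 - (-6 + 400) = -10 - 1*394 = -10 - 394 = -404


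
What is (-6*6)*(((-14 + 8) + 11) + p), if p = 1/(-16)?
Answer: -711/4 ≈ -177.75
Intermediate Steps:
p = -1/16 ≈ -0.062500
(-6*6)*(((-14 + 8) + 11) + p) = (-6*6)*(((-14 + 8) + 11) - 1/16) = -36*((-6 + 11) - 1/16) = -36*(5 - 1/16) = -36*79/16 = -711/4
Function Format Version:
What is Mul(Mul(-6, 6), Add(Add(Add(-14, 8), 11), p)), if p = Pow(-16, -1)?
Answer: Rational(-711, 4) ≈ -177.75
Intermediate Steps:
p = Rational(-1, 16) ≈ -0.062500
Mul(Mul(-6, 6), Add(Add(Add(-14, 8), 11), p)) = Mul(Mul(-6, 6), Add(Add(Add(-14, 8), 11), Rational(-1, 16))) = Mul(-36, Add(Add(-6, 11), Rational(-1, 16))) = Mul(-36, Add(5, Rational(-1, 16))) = Mul(-36, Rational(79, 16)) = Rational(-711, 4)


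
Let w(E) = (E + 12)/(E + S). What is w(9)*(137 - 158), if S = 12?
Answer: -21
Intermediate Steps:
w(E) = 1 (w(E) = (E + 12)/(E + 12) = (12 + E)/(12 + E) = 1)
w(9)*(137 - 158) = 1*(137 - 158) = 1*(-21) = -21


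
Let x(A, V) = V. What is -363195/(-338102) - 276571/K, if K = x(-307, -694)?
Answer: 23440316393/58660697 ≈ 399.59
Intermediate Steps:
K = -694
-363195/(-338102) - 276571/K = -363195/(-338102) - 276571/(-694) = -363195*(-1/338102) - 276571*(-1/694) = 363195/338102 + 276571/694 = 23440316393/58660697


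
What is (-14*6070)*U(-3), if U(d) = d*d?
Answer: -764820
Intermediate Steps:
U(d) = d²
(-14*6070)*U(-3) = -14*6070*(-3)² = -84980*9 = -764820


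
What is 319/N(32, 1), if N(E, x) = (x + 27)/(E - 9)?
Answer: 7337/28 ≈ 262.04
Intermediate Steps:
N(E, x) = (27 + x)/(-9 + E)
319/N(32, 1) = 319/(((27 + 1)/(-9 + 32))) = 319/((28/23)) = 319/(((1/23)*28)) = 319/(28/23) = 319*(23/28) = 7337/28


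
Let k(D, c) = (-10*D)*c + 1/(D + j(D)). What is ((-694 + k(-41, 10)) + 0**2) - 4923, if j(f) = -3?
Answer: -66749/44 ≈ -1517.0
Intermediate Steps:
k(D, c) = 1/(-3 + D) - 10*D*c (k(D, c) = (-10*D)*c + 1/(D - 3) = -10*D*c + 1/(-3 + D) = 1/(-3 + D) - 10*D*c)
((-694 + k(-41, 10)) + 0**2) - 4923 = ((-694 + (1 - 10*10*(-41)**2 + 30*(-41)*10)/(-3 - 41)) + 0**2) - 4923 = ((-694 + (1 - 10*10*1681 - 12300)/(-44)) + 0) - 4923 = ((-694 - (1 - 168100 - 12300)/44) + 0) - 4923 = ((-694 - 1/44*(-180399)) + 0) - 4923 = ((-694 + 180399/44) + 0) - 4923 = (149863/44 + 0) - 4923 = 149863/44 - 4923 = -66749/44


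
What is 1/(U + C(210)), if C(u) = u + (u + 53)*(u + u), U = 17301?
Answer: 1/127971 ≈ 7.8143e-6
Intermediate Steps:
C(u) = u + 2*u*(53 + u) (C(u) = u + (53 + u)*(2*u) = u + 2*u*(53 + u))
1/(U + C(210)) = 1/(17301 + 210*(107 + 2*210)) = 1/(17301 + 210*(107 + 420)) = 1/(17301 + 210*527) = 1/(17301 + 110670) = 1/127971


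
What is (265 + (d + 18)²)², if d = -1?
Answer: 306916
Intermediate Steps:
(265 + (d + 18)²)² = (265 + (-1 + 18)²)² = (265 + 17²)² = (265 + 289)² = 554² = 306916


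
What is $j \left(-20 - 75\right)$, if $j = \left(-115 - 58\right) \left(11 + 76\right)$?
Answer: $1429845$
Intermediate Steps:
$j = -15051$ ($j = \left(-173\right) 87 = -15051$)
$j \left(-20 - 75\right) = - 15051 \left(-20 - 75\right) = \left(-15051\right) \left(-95\right) = 1429845$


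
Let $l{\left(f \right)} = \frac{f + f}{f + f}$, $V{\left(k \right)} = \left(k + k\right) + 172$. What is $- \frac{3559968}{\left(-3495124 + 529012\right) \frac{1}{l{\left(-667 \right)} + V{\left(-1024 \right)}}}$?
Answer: $- \frac{7725625}{3433} \approx -2250.4$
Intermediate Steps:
$V{\left(k \right)} = 172 + 2 k$ ($V{\left(k \right)} = 2 k + 172 = 172 + 2 k$)
$l{\left(f \right)} = 1$ ($l{\left(f \right)} = \frac{2 f}{2 f} = 2 f \frac{1}{2 f} = 1$)
$- \frac{3559968}{\left(-3495124 + 529012\right) \frac{1}{l{\left(-667 \right)} + V{\left(-1024 \right)}}} = - \frac{3559968}{\left(-3495124 + 529012\right) \frac{1}{1 + \left(172 + 2 \left(-1024\right)\right)}} = - \frac{3559968}{\left(-2966112\right) \frac{1}{1 + \left(172 - 2048\right)}} = - \frac{3559968}{\left(-2966112\right) \frac{1}{1 - 1876}} = - \frac{3559968}{\left(-2966112\right) \frac{1}{-1875}} = - \frac{3559968}{\left(-2966112\right) \left(- \frac{1}{1875}\right)} = - \frac{3559968}{\frac{988704}{625}} = \left(-3559968\right) \frac{625}{988704} = - \frac{7725625}{3433}$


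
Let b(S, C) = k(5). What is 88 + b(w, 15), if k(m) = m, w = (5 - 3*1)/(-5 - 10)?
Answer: 93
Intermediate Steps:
w = -2/15 (w = (5 - 3)/(-15) = 2*(-1/15) = -2/15 ≈ -0.13333)
b(S, C) = 5
88 + b(w, 15) = 88 + 5 = 93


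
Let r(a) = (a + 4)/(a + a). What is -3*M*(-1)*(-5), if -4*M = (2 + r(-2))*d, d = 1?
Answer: 45/8 ≈ 5.6250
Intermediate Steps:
r(a) = (4 + a)/(2*a) (r(a) = (4 + a)/((2*a)) = (4 + a)*(1/(2*a)) = (4 + a)/(2*a))
M = -3/8 (M = -(2 + (½)*(4 - 2)/(-2))/4 = -(2 + (½)*(-½)*2)/4 = -(2 - ½)/4 = -3/8 ≈ -0.37500)
-3*M*(-1)*(-5) = -3*(-3/8*(-1))*(-5) = -9*(-5)/8 = -3*(-15/8) = 45/8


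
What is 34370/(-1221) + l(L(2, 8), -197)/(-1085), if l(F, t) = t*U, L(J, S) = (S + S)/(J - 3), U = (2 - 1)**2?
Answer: -37050913/1324785 ≈ -27.967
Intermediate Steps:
U = 1 (U = 1**2 = 1)
L(J, S) = 2*S/(-3 + J) (L(J, S) = (2*S)/(-3 + J) = 2*S/(-3 + J))
l(F, t) = t (l(F, t) = t*1 = t)
34370/(-1221) + l(L(2, 8), -197)/(-1085) = 34370/(-1221) - 197/(-1085) = 34370*(-1/1221) - 197*(-1/1085) = -34370/1221 + 197/1085 = -37050913/1324785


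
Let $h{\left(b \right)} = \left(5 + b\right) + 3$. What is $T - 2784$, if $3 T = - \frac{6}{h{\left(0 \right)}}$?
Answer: $- \frac{11137}{4} \approx -2784.3$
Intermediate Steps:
$h{\left(b \right)} = 8 + b$
$T = - \frac{1}{4}$ ($T = \frac{\left(-6\right) \frac{1}{8 + 0}}{3} = \frac{\left(-6\right) \frac{1}{8}}{3} = \frac{1}{3} \left(- \frac{3}{4}\right) = - \frac{1}{4} \approx -0.25$)
$T - 2784 = - \frac{1}{4} - 2784 = - \frac{11137}{4}$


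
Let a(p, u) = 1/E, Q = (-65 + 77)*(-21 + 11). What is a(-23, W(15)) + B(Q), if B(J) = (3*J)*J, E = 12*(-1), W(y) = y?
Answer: 518399/12 ≈ 43200.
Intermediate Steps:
E = -12
Q = -120 (Q = 12*(-10) = -120)
a(p, u) = -1/12 (a(p, u) = 1/(-12) = -1/12)
B(J) = 3*J²
a(-23, W(15)) + B(Q) = -1/12 + 3*(-120)² = -1/12 + 3*14400 = -1/12 + 43200 = 518399/12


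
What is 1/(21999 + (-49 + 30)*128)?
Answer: 1/19567 ≈ 5.1106e-5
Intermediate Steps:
1/(21999 + (-49 + 30)*128) = 1/(21999 - 19*128) = 1/(21999 - 2432) = 1/19567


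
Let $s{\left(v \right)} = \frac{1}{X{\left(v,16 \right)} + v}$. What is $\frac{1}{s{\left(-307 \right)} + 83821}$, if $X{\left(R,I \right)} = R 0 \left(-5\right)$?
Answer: $\frac{307}{25733046} \approx 1.193 \cdot 10^{-5}$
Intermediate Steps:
$X{\left(R,I \right)} = 0$ ($X{\left(R,I \right)} = 0 \left(-5\right) = 0$)
$s{\left(v \right)} = \frac{1}{v}$ ($s{\left(v \right)} = \frac{1}{0 + v} = \frac{1}{v}$)
$\frac{1}{s{\left(-307 \right)} + 83821} = \frac{1}{\frac{1}{-307} + 83821} = \frac{1}{- \frac{1}{307} + 83821} = \frac{1}{\frac{25733046}{307}} = \frac{307}{25733046}$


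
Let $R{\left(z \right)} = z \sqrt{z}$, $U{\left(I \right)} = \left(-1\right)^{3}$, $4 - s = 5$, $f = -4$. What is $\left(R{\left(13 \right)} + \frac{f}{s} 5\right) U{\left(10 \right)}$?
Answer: $-20 - 13 \sqrt{13} \approx -66.872$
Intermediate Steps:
$s = -1$ ($s = 4 - 5 = -1$)
$U{\left(I \right)} = -1$
$R{\left(z \right)} = z^{\frac{3}{2}}$
$\left(R{\left(13 \right)} + \frac{f}{s} 5\right) U{\left(10 \right)} = \left(13^{\frac{3}{2}} + - \frac{4}{-1} \cdot 5\right) \left(-1\right) = \left(13 \sqrt{13} + \left(-4\right) \left(-1\right) 5\right) \left(-1\right) = \left(13 \sqrt{13} + 4 \cdot 5\right) \left(-1\right) = \left(13 \sqrt{13} + 20\right) \left(-1\right) = \left(20 + 13 \sqrt{13}\right) \left(-1\right) = -20 - 13 \sqrt{13}$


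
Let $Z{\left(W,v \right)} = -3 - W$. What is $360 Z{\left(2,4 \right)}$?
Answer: $-1800$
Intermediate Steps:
$360 Z{\left(2,4 \right)} = 360 \left(-3 - 2\right) = 360 \left(-5\right) = -1800$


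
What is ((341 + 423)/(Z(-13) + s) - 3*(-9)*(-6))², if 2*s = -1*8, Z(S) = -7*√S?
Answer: 4*(800604*√13 + 3680921*I)/(56*√13 + 621*I) ≈ 26910.0 - 9843.8*I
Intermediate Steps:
s = -4 (s = (-1*8)/2 = (½)*(-8) = -4)
((341 + 423)/(Z(-13) + s) - 3*(-9)*(-6))² = ((341 + 423)/(-7*I*√13 - 4) - 3*(-9)*(-6))² = (764/(-7*I*√13 - 4) + 27*(-6))² = (764/(-7*I*√13 - 4) - 162)² = (764/(-4 - 7*I*√13) - 162)² = (-162 + 764/(-4 - 7*I*√13))²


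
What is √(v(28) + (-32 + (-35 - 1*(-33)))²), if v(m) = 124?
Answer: 16*√5 ≈ 35.777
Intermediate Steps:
√(v(28) + (-32 + (-35 - 1*(-33)))²) = √(124 + (-32 + (-35 - 1*(-33)))²) = √(124 + (-32 + (-35 + 33))²) = √(124 + (-32 - 2)²) = √(124 + (-34)²) = √(124 + 1156) = √1280 = 16*√5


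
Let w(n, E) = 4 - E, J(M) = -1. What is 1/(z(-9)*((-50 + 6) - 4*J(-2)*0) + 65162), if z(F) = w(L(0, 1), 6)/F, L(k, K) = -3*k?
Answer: 9/586370 ≈ 1.5349e-5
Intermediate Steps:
z(F) = -2/F (z(F) = (4 - 1*6)/F = (4 - 6)/F = -2/F)
1/(z(-9)*((-50 + 6) - 4*J(-2)*0) + 65162) = 1/((-2/(-9))*((-50 + 6) - 4*(-1)*0) + 65162) = 1/((-2*(-⅑))*(-44 + 4*0) + 65162) = 1/(2*(-44 + 0)/9 + 65162) = 1/((2/9)*(-44) + 65162) = 1/(-88/9 + 65162) = 1/(586370/9) = 9/586370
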